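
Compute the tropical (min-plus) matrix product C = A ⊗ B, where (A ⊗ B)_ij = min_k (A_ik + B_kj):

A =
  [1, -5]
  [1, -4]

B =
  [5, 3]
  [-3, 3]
A ⊗ B =
  [-8, -2]
  [-7, -1]

Apply the min-plus product entry-by-entry:
  C[0][0] = min over k of (A[0][0] + B[0][0] = 1 + 5 = 6, A[0][1] + B[1][0] = -5 + -3 = -8) = -8 (attained at k = 1)
  C[0][1] = min over k of (A[0][0] + B[0][1] = 1 + 3 = 4, A[0][1] + B[1][1] = -5 + 3 = -2) = -2 (attained at k = 1)
  C[1][0] = min over k of (A[1][0] + B[0][0] = 1 + 5 = 6, A[1][1] + B[1][0] = -4 + -3 = -7) = -7 (attained at k = 1)
  C[1][1] = min over k of (A[1][0] + B[0][1] = 1 + 3 = 4, A[1][1] + B[1][1] = -4 + 3 = -1) = -1 (attained at k = 1)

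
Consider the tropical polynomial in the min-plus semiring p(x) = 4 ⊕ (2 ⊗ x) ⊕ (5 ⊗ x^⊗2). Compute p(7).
p(7) = 4

A tropical monomial a ⊗ x^⊗i evaluates to a + i · x. Evaluating each term at x = 7:
  Term 0 contributes 4 + 0 · 7 = 4
  Term 1 contributes 2 + 1 · 7 = 9
  Term 2 contributes 5 + 2 · 7 = 19
p(7) = ⊕ of these = min[4, 9, 19] = 4.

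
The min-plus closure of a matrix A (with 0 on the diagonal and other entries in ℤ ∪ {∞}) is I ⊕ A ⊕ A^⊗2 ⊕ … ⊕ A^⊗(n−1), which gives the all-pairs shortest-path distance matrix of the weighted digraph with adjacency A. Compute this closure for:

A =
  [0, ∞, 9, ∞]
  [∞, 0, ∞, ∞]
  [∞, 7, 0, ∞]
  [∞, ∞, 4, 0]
Closure =
  [0, 16, 9, ∞]
  [∞, 0, ∞, ∞]
  [∞, 7, 0, ∞]
  [∞, 11, 4, 0]

This is the Floyd-Warshall all-pairs shortest-path computation. For each intermediate vertex k = 0, 1, …, 3, update dist[i][j] ← min(dist[i][j], dist[i][k] + dist[k][j]). The final matrix gives, for each (i, j), the minimum total weight of any directed path from i to j (possibly empty when i = j).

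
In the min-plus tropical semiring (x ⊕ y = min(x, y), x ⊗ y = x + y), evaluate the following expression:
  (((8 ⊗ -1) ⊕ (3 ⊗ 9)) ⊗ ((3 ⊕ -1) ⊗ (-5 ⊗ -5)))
(((8 ⊗ -1) ⊕ (3 ⊗ 9)) ⊗ ((3 ⊕ -1) ⊗ (-5 ⊗ -5))) = -4

Expand innermost to outermost. Recall ⊕ takes the minimum of its arguments and ⊗ takes their sum. Working out the expression (((8 ⊗ -1) ⊕ (3 ⊗ 9)) ⊗ ((3 ⊕ -1) ⊗ (-5 ⊗ -5))) gives -4.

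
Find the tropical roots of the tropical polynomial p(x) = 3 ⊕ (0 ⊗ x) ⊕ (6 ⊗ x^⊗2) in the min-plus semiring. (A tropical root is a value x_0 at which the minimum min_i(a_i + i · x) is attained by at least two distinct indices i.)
Roots: {-6, 3}

Each tropical root is a break point of the lower envelope of the lines y = a_i + i · x (there are 3 lines, with slopes 0, 1, ..., 2). Only the lines that attain the minimum somewhere contribute to roots; other lines are dominated. Here the surviving (envelope) indices are i = 2, i = 1, i = 0.
Intersections between consecutive envelope lines give the roots: for adjacent envelope indices i < j the intersection is x = (a_i − a_j) / (j − i). Reading off the sorted break points: {-6, 3}.
Verification: at each break x_0, at least two indices attain the minimum of min_i(a_i + i · x_0).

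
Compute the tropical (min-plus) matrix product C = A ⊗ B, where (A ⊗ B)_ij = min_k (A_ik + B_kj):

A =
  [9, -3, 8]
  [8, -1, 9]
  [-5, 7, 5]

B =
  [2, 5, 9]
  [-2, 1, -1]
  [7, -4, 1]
A ⊗ B =
  [-5, -2, -4]
  [-3, 0, -2]
  [-3, 0, 4]

Apply the min-plus product entry-by-entry:
  C[0][0] = min over k of (A[0][0] + B[0][0] = 9 + 2 = 11, A[0][1] + B[1][0] = -3 + -2 = -5, A[0][2] + B[2][0] = 8 + 7 = 15) = -5 (attained at k = 1)
  C[0][1] = min over k of (A[0][0] + B[0][1] = 9 + 5 = 14, A[0][1] + B[1][1] = -3 + 1 = -2, A[0][2] + B[2][1] = 8 + -4 = 4) = -2 (attained at k = 1)
  C[0][2] = min over k of (A[0][0] + B[0][2] = 9 + 9 = 18, A[0][1] + B[1][2] = -3 + -1 = -4, A[0][2] + B[2][2] = 8 + 1 = 9) = -4 (attained at k = 1)
  C[1][0] = min over k of (A[1][0] + B[0][0] = 8 + 2 = 10, A[1][1] + B[1][0] = -1 + -2 = -3, A[1][2] + B[2][0] = 9 + 7 = 16) = -3 (attained at k = 1)
  C[1][1] = min over k of (A[1][0] + B[0][1] = 8 + 5 = 13, A[1][1] + B[1][1] = -1 + 1 = 0, A[1][2] + B[2][1] = 9 + -4 = 5) = 0 (attained at k = 1)
  C[1][2] = min over k of (A[1][0] + B[0][2] = 8 + 9 = 17, A[1][1] + B[1][2] = -1 + -1 = -2, A[1][2] + B[2][2] = 9 + 1 = 10) = -2 (attained at k = 1)
  C[2][0] = min over k of (A[2][0] + B[0][0] = -5 + 2 = -3, A[2][1] + B[1][0] = 7 + -2 = 5, A[2][2] + B[2][0] = 5 + 7 = 12) = -3 (attained at k = 0)
  C[2][1] = min over k of (A[2][0] + B[0][1] = -5 + 5 = 0, A[2][1] + B[1][1] = 7 + 1 = 8, A[2][2] + B[2][1] = 5 + -4 = 1) = 0 (attained at k = 0)
  C[2][2] = min over k of (A[2][0] + B[0][2] = -5 + 9 = 4, A[2][1] + B[1][2] = 7 + -1 = 6, A[2][2] + B[2][2] = 5 + 1 = 6) = 4 (attained at k = 0)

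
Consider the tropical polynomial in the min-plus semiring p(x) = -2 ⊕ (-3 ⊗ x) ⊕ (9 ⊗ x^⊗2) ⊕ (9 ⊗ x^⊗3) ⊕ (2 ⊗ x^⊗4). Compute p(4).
p(4) = -2

A tropical monomial a ⊗ x^⊗i evaluates to a + i · x. Evaluating each term at x = 4:
  Term 0 contributes -2 + 0 · 4 = -2
  Term 1 contributes -3 + 1 · 4 = 1
  Term 2 contributes 9 + 2 · 4 = 17
  Term 3 contributes 9 + 3 · 4 = 21
  Term 4 contributes 2 + 4 · 4 = 18
p(4) = ⊕ of these = min[-2, 1, 17, 21, 18] = -2.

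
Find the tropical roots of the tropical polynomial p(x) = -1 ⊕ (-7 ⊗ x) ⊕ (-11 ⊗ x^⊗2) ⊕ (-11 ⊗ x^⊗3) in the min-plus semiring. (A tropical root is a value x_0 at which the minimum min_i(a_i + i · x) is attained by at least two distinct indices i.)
Roots: {0, 4, 6}

Each tropical root is a break point of the lower envelope of the lines y = a_i + i · x (there are 4 lines, with slopes 0, 1, ..., 3). Only the lines that attain the minimum somewhere contribute to roots; other lines are dominated. Here the surviving (envelope) indices are i = 3, i = 2, i = 1, i = 0.
Intersections between consecutive envelope lines give the roots: for adjacent envelope indices i < j the intersection is x = (a_i − a_j) / (j − i). Reading off the sorted break points: {0, 4, 6}.
Verification: at each break x_0, at least two indices attain the minimum of min_i(a_i + i · x_0).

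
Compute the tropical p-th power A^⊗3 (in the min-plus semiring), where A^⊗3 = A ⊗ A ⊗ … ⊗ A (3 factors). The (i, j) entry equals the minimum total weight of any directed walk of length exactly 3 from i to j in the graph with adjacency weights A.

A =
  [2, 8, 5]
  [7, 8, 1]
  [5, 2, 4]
A^⊗3 =
  [6, 9, 8]
  [8, 7, 4]
  [8, 5, 7]

Each entry (A^⊗3)_ij equals the minimum over all length-3 walks i = v_0 → v_1 → … → v_3 = j of Σ_t A[v_t][v_{t+1}]. For example, for (i, j) = (0, 2) we minimise over 9 possible intermediate vertex sequences; the minimum is 8, attained along the walk 0 → 2 → 1 → 2.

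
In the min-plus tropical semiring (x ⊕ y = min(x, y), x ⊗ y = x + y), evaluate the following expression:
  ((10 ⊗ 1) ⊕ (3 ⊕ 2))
((10 ⊗ 1) ⊕ (3 ⊕ 2)) = 2

Expand innermost to outermost. Recall ⊕ takes the minimum of its arguments and ⊗ takes their sum. Working out the expression ((10 ⊗ 1) ⊕ (3 ⊕ 2)) gives 2.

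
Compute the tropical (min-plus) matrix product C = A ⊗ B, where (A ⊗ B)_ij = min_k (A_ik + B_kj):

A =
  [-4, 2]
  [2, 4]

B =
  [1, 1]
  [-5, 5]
A ⊗ B =
  [-3, -3]
  [-1, 3]

Apply the min-plus product entry-by-entry:
  C[0][0] = min over k of (A[0][0] + B[0][0] = -4 + 1 = -3, A[0][1] + B[1][0] = 2 + -5 = -3) = -3 (attained at k = 0)
  C[0][1] = min over k of (A[0][0] + B[0][1] = -4 + 1 = -3, A[0][1] + B[1][1] = 2 + 5 = 7) = -3 (attained at k = 0)
  C[1][0] = min over k of (A[1][0] + B[0][0] = 2 + 1 = 3, A[1][1] + B[1][0] = 4 + -5 = -1) = -1 (attained at k = 1)
  C[1][1] = min over k of (A[1][0] + B[0][1] = 2 + 1 = 3, A[1][1] + B[1][1] = 4 + 5 = 9) = 3 (attained at k = 0)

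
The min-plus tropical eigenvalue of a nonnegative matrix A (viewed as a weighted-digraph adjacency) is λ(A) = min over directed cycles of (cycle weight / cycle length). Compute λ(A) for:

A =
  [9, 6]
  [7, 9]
λ(A) = 13/2

Enumerate directed cycles and compute their means (weight / length). Sample:
  cycle 0 → 0: weight = 9, length = 1, mean = 9/1 ≈ 9.000
  cycle 1 → 1: weight = 9, length = 1, mean = 9/1 ≈ 9.000
  cycle 0 → 1 → 0: weight = 13, length = 2, mean = 13/2 ≈ 6.500
  cycle 1 → 0 → 1: weight = 13, length = 2, mean = 13/2 ≈ 6.500
Minimum mean = 6.500, attained e.g. along the cycle 0 → 1 → 0 with weight 13 and length 2. So λ(A) = 13/2 = 13/2.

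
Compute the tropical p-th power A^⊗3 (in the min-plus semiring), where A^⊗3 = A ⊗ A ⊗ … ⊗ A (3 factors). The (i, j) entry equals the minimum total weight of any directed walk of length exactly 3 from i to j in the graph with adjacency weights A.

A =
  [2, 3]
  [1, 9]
A^⊗3 =
  [6, 7]
  [5, 6]

Each entry (A^⊗3)_ij equals the minimum over all length-3 walks i = v_0 → v_1 → … → v_3 = j of Σ_t A[v_t][v_{t+1}]. For example, for (i, j) = (0, 1) we minimise over 4 possible intermediate vertex sequences; the minimum is 7, attained along the walk 0 → 0 → 0 → 1.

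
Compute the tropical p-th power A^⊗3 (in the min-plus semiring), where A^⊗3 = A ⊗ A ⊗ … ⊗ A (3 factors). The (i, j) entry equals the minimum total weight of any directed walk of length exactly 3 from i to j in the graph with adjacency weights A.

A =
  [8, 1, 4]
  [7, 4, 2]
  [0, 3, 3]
A^⊗3 =
  [3, 5, 6]
  [5, 3, 6]
  [4, 4, 3]

Each entry (A^⊗3)_ij equals the minimum over all length-3 walks i = v_0 → v_1 → … → v_3 = j of Σ_t A[v_t][v_{t+1}]. For example, for (i, j) = (0, 2) we minimise over 9 possible intermediate vertex sequences; the minimum is 6, attained along the walk 0 → 1 → 2 → 2.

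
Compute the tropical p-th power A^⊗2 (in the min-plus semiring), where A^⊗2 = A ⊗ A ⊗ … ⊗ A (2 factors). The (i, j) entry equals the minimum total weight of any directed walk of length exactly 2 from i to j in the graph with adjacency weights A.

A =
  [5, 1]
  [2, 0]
A^⊗2 =
  [3, 1]
  [2, 0]

Each entry (A^⊗2)_ij equals the minimum over all length-2 walks i = v_0 → v_1 → … → v_2 = j of Σ_t A[v_t][v_{t+1}]. For example, for (i, j) = (0, 1) we minimise over 2 possible intermediate vertex sequences; the minimum is 1, attained along the walk 0 → 1 → 1.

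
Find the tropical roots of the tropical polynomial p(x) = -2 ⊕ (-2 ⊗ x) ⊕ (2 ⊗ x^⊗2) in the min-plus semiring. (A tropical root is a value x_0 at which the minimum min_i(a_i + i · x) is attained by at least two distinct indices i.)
Roots: {-4, 0}

Each tropical root is a break point of the lower envelope of the lines y = a_i + i · x (there are 3 lines, with slopes 0, 1, ..., 2). Only the lines that attain the minimum somewhere contribute to roots; other lines are dominated. Here the surviving (envelope) indices are i = 2, i = 1, i = 0.
Intersections between consecutive envelope lines give the roots: for adjacent envelope indices i < j the intersection is x = (a_i − a_j) / (j − i). Reading off the sorted break points: {-4, 0}.
Verification: at each break x_0, at least two indices attain the minimum of min_i(a_i + i · x_0).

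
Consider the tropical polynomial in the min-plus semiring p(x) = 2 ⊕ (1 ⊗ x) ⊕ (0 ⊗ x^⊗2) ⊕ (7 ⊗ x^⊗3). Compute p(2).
p(2) = 2

A tropical monomial a ⊗ x^⊗i evaluates to a + i · x. Evaluating each term at x = 2:
  Term 0 contributes 2 + 0 · 2 = 2
  Term 1 contributes 1 + 1 · 2 = 3
  Term 2 contributes 0 + 2 · 2 = 4
  Term 3 contributes 7 + 3 · 2 = 13
p(2) = ⊕ of these = min[2, 3, 4, 13] = 2.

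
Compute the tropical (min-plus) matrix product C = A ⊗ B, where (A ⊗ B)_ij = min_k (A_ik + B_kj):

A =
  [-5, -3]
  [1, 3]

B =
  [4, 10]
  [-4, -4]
A ⊗ B =
  [-7, -7]
  [-1, -1]

Apply the min-plus product entry-by-entry:
  C[0][0] = min over k of (A[0][0] + B[0][0] = -5 + 4 = -1, A[0][1] + B[1][0] = -3 + -4 = -7) = -7 (attained at k = 1)
  C[0][1] = min over k of (A[0][0] + B[0][1] = -5 + 10 = 5, A[0][1] + B[1][1] = -3 + -4 = -7) = -7 (attained at k = 1)
  C[1][0] = min over k of (A[1][0] + B[0][0] = 1 + 4 = 5, A[1][1] + B[1][0] = 3 + -4 = -1) = -1 (attained at k = 1)
  C[1][1] = min over k of (A[1][0] + B[0][1] = 1 + 10 = 11, A[1][1] + B[1][1] = 3 + -4 = -1) = -1 (attained at k = 1)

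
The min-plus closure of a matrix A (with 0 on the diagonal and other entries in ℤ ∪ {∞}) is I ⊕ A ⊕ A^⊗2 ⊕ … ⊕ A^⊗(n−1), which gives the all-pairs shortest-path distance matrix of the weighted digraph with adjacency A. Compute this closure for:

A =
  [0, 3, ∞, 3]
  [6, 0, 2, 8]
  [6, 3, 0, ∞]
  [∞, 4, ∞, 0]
Closure =
  [0, 3, 5, 3]
  [6, 0, 2, 8]
  [6, 3, 0, 9]
  [10, 4, 6, 0]

This is the Floyd-Warshall all-pairs shortest-path computation. For each intermediate vertex k = 0, 1, …, 3, update dist[i][j] ← min(dist[i][j], dist[i][k] + dist[k][j]). The final matrix gives, for each (i, j), the minimum total weight of any directed path from i to j (possibly empty when i = j).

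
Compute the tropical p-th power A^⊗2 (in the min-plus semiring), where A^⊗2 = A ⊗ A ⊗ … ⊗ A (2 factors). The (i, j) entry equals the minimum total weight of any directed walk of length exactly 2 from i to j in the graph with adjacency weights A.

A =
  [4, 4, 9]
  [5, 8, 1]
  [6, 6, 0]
A^⊗2 =
  [8, 8, 5]
  [7, 7, 1]
  [6, 6, 0]

Each entry (A^⊗2)_ij equals the minimum over all length-2 walks i = v_0 → v_1 → … → v_2 = j of Σ_t A[v_t][v_{t+1}]. For example, for (i, j) = (0, 2) we minimise over 3 possible intermediate vertex sequences; the minimum is 5, attained along the walk 0 → 1 → 2.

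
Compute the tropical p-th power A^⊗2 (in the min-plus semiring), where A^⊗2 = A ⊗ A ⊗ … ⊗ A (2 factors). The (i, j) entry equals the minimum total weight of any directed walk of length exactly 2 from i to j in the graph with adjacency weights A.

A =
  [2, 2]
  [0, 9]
A^⊗2 =
  [2, 4]
  [2, 2]

Each entry (A^⊗2)_ij equals the minimum over all length-2 walks i = v_0 → v_1 → … → v_2 = j of Σ_t A[v_t][v_{t+1}]. For example, for (i, j) = (0, 1) we minimise over 2 possible intermediate vertex sequences; the minimum is 4, attained along the walk 0 → 0 → 1.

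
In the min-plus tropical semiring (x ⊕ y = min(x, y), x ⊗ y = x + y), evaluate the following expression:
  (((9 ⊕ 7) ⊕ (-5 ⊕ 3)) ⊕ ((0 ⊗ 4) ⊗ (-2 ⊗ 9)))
(((9 ⊕ 7) ⊕ (-5 ⊕ 3)) ⊕ ((0 ⊗ 4) ⊗ (-2 ⊗ 9))) = -5

Expand innermost to outermost. Recall ⊕ takes the minimum of its arguments and ⊗ takes their sum. Working out the expression (((9 ⊕ 7) ⊕ (-5 ⊕ 3)) ⊕ ((0 ⊗ 4) ⊗ (-2 ⊗ 9))) gives -5.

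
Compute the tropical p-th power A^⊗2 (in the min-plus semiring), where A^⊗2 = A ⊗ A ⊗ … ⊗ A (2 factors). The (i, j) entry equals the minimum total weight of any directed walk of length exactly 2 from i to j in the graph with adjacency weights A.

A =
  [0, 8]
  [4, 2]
A^⊗2 =
  [0, 8]
  [4, 4]

Each entry (A^⊗2)_ij equals the minimum over all length-2 walks i = v_0 → v_1 → … → v_2 = j of Σ_t A[v_t][v_{t+1}]. For example, for (i, j) = (0, 1) we minimise over 2 possible intermediate vertex sequences; the minimum is 8, attained along the walk 0 → 0 → 1.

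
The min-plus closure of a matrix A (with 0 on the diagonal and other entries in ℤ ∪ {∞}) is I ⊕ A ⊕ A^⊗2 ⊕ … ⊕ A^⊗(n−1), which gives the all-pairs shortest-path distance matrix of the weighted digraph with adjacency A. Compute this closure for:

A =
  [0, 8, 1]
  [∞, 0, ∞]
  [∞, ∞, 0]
Closure =
  [0, 8, 1]
  [∞, 0, ∞]
  [∞, ∞, 0]

This is the Floyd-Warshall all-pairs shortest-path computation. For each intermediate vertex k = 0, 1, …, 2, update dist[i][j] ← min(dist[i][j], dist[i][k] + dist[k][j]). The final matrix gives, for each (i, j), the minimum total weight of any directed path from i to j (possibly empty when i = j).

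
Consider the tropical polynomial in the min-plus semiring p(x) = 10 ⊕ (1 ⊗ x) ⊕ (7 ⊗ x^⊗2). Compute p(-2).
p(-2) = -1

A tropical monomial a ⊗ x^⊗i evaluates to a + i · x. Evaluating each term at x = -2:
  Term 0 contributes 10 + 0 · -2 = 10
  Term 1 contributes 1 + 1 · -2 = -1
  Term 2 contributes 7 + 2 · -2 = 3
p(-2) = ⊕ of these = min[10, -1, 3] = -1.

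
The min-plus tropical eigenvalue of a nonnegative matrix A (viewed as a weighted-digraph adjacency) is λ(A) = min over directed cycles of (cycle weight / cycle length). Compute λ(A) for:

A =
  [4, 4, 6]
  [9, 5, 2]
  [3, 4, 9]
λ(A) = 3

Enumerate directed cycles and compute their means (weight / length). Sample:
  cycle 0 → 0: weight = 4, length = 1, mean = 4/1 ≈ 4.000
  cycle 1 → 1: weight = 5, length = 1, mean = 5/1 ≈ 5.000
  cycle 2 → 2: weight = 9, length = 1, mean = 9/1 ≈ 9.000
  cycle 0 → 1 → 0: weight = 13, length = 2, mean = 13/2 ≈ 6.500
  cycle 0 → 2 → 0: weight = 9, length = 2, mean = 9/2 ≈ 4.500
  cycle 1 → 0 → 1: weight = 13, length = 2, mean = 13/2 ≈ 6.500
Minimum mean = 3.000, attained e.g. along the cycle 1 → 2 → 1 with weight 6 and length 2. So λ(A) = 6/2 = 3.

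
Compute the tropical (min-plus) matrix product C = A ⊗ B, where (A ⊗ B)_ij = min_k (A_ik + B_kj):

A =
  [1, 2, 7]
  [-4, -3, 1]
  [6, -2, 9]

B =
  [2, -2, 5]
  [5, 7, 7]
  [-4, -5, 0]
A ⊗ B =
  [3, -1, 6]
  [-3, -6, 1]
  [3, 4, 5]

Apply the min-plus product entry-by-entry:
  C[0][0] = min over k of (A[0][0] + B[0][0] = 1 + 2 = 3, A[0][1] + B[1][0] = 2 + 5 = 7, A[0][2] + B[2][0] = 7 + -4 = 3) = 3 (attained at k = 0)
  C[0][1] = min over k of (A[0][0] + B[0][1] = 1 + -2 = -1, A[0][1] + B[1][1] = 2 + 7 = 9, A[0][2] + B[2][1] = 7 + -5 = 2) = -1 (attained at k = 0)
  C[0][2] = min over k of (A[0][0] + B[0][2] = 1 + 5 = 6, A[0][1] + B[1][2] = 2 + 7 = 9, A[0][2] + B[2][2] = 7 + 0 = 7) = 6 (attained at k = 0)
  C[1][0] = min over k of (A[1][0] + B[0][0] = -4 + 2 = -2, A[1][1] + B[1][0] = -3 + 5 = 2, A[1][2] + B[2][0] = 1 + -4 = -3) = -3 (attained at k = 2)
  C[1][1] = min over k of (A[1][0] + B[0][1] = -4 + -2 = -6, A[1][1] + B[1][1] = -3 + 7 = 4, A[1][2] + B[2][1] = 1 + -5 = -4) = -6 (attained at k = 0)
  C[1][2] = min over k of (A[1][0] + B[0][2] = -4 + 5 = 1, A[1][1] + B[1][2] = -3 + 7 = 4, A[1][2] + B[2][2] = 1 + 0 = 1) = 1 (attained at k = 0)
  C[2][0] = min over k of (A[2][0] + B[0][0] = 6 + 2 = 8, A[2][1] + B[1][0] = -2 + 5 = 3, A[2][2] + B[2][0] = 9 + -4 = 5) = 3 (attained at k = 1)
  C[2][1] = min over k of (A[2][0] + B[0][1] = 6 + -2 = 4, A[2][1] + B[1][1] = -2 + 7 = 5, A[2][2] + B[2][1] = 9 + -5 = 4) = 4 (attained at k = 0)
  C[2][2] = min over k of (A[2][0] + B[0][2] = 6 + 5 = 11, A[2][1] + B[1][2] = -2 + 7 = 5, A[2][2] + B[2][2] = 9 + 0 = 9) = 5 (attained at k = 1)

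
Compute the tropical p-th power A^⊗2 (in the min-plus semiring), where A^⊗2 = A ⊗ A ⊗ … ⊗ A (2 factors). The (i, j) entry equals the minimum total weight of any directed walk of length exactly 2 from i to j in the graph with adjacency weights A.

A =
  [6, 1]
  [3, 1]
A^⊗2 =
  [4, 2]
  [4, 2]

Each entry (A^⊗2)_ij equals the minimum over all length-2 walks i = v_0 → v_1 → … → v_2 = j of Σ_t A[v_t][v_{t+1}]. For example, for (i, j) = (0, 1) we minimise over 2 possible intermediate vertex sequences; the minimum is 2, attained along the walk 0 → 1 → 1.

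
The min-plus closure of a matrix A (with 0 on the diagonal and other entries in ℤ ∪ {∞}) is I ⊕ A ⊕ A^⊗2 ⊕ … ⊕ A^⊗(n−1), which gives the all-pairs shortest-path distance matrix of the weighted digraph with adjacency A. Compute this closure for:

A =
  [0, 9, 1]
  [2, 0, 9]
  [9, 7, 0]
Closure =
  [0, 8, 1]
  [2, 0, 3]
  [9, 7, 0]

This is the Floyd-Warshall all-pairs shortest-path computation. For each intermediate vertex k = 0, 1, …, 2, update dist[i][j] ← min(dist[i][j], dist[i][k] + dist[k][j]). The final matrix gives, for each (i, j), the minimum total weight of any directed path from i to j (possibly empty when i = j).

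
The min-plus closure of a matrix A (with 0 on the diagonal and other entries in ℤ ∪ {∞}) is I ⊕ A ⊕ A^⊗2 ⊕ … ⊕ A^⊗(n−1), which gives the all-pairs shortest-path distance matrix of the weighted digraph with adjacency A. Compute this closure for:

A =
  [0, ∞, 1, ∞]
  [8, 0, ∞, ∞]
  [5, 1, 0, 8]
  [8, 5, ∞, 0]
Closure =
  [0, 2, 1, 9]
  [8, 0, 9, 17]
  [5, 1, 0, 8]
  [8, 5, 9, 0]

This is the Floyd-Warshall all-pairs shortest-path computation. For each intermediate vertex k = 0, 1, …, 3, update dist[i][j] ← min(dist[i][j], dist[i][k] + dist[k][j]). The final matrix gives, for each (i, j), the minimum total weight of any directed path from i to j (possibly empty when i = j).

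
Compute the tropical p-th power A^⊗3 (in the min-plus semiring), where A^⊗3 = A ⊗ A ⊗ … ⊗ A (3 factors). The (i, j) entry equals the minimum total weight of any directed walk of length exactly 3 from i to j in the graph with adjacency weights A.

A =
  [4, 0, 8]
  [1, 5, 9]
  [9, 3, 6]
A^⊗3 =
  [5, 1, 9]
  [2, 5, 10]
  [8, 4, 12]

Each entry (A^⊗3)_ij equals the minimum over all length-3 walks i = v_0 → v_1 → … → v_3 = j of Σ_t A[v_t][v_{t+1}]. For example, for (i, j) = (0, 2) we minimise over 9 possible intermediate vertex sequences; the minimum is 9, attained along the walk 0 → 1 → 0 → 2.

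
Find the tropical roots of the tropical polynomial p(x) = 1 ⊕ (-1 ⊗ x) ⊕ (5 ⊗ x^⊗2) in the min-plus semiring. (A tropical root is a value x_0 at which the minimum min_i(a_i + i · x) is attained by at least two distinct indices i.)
Roots: {-6, 2}

Each tropical root is a break point of the lower envelope of the lines y = a_i + i · x (there are 3 lines, with slopes 0, 1, ..., 2). Only the lines that attain the minimum somewhere contribute to roots; other lines are dominated. Here the surviving (envelope) indices are i = 2, i = 1, i = 0.
Intersections between consecutive envelope lines give the roots: for adjacent envelope indices i < j the intersection is x = (a_i − a_j) / (j − i). Reading off the sorted break points: {-6, 2}.
Verification: at each break x_0, at least two indices attain the minimum of min_i(a_i + i · x_0).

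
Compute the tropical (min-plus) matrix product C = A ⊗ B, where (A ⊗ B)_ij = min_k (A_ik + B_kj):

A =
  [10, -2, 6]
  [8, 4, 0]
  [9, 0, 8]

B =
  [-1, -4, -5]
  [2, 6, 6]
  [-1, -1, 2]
A ⊗ B =
  [0, 4, 4]
  [-1, -1, 2]
  [2, 5, 4]

Apply the min-plus product entry-by-entry:
  C[0][0] = min over k of (A[0][0] + B[0][0] = 10 + -1 = 9, A[0][1] + B[1][0] = -2 + 2 = 0, A[0][2] + B[2][0] = 6 + -1 = 5) = 0 (attained at k = 1)
  C[0][1] = min over k of (A[0][0] + B[0][1] = 10 + -4 = 6, A[0][1] + B[1][1] = -2 + 6 = 4, A[0][2] + B[2][1] = 6 + -1 = 5) = 4 (attained at k = 1)
  C[0][2] = min over k of (A[0][0] + B[0][2] = 10 + -5 = 5, A[0][1] + B[1][2] = -2 + 6 = 4, A[0][2] + B[2][2] = 6 + 2 = 8) = 4 (attained at k = 1)
  C[1][0] = min over k of (A[1][0] + B[0][0] = 8 + -1 = 7, A[1][1] + B[1][0] = 4 + 2 = 6, A[1][2] + B[2][0] = 0 + -1 = -1) = -1 (attained at k = 2)
  C[1][1] = min over k of (A[1][0] + B[0][1] = 8 + -4 = 4, A[1][1] + B[1][1] = 4 + 6 = 10, A[1][2] + B[2][1] = 0 + -1 = -1) = -1 (attained at k = 2)
  C[1][2] = min over k of (A[1][0] + B[0][2] = 8 + -5 = 3, A[1][1] + B[1][2] = 4 + 6 = 10, A[1][2] + B[2][2] = 0 + 2 = 2) = 2 (attained at k = 2)
  C[2][0] = min over k of (A[2][0] + B[0][0] = 9 + -1 = 8, A[2][1] + B[1][0] = 0 + 2 = 2, A[2][2] + B[2][0] = 8 + -1 = 7) = 2 (attained at k = 1)
  C[2][1] = min over k of (A[2][0] + B[0][1] = 9 + -4 = 5, A[2][1] + B[1][1] = 0 + 6 = 6, A[2][2] + B[2][1] = 8 + -1 = 7) = 5 (attained at k = 0)
  C[2][2] = min over k of (A[2][0] + B[0][2] = 9 + -5 = 4, A[2][1] + B[1][2] = 0 + 6 = 6, A[2][2] + B[2][2] = 8 + 2 = 10) = 4 (attained at k = 0)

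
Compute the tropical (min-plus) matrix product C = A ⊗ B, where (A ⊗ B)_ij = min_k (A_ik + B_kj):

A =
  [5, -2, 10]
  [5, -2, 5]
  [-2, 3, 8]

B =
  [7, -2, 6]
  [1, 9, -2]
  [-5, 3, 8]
A ⊗ B =
  [-1, 3, -4]
  [-1, 3, -4]
  [3, -4, 1]

Apply the min-plus product entry-by-entry:
  C[0][0] = min over k of (A[0][0] + B[0][0] = 5 + 7 = 12, A[0][1] + B[1][0] = -2 + 1 = -1, A[0][2] + B[2][0] = 10 + -5 = 5) = -1 (attained at k = 1)
  C[0][1] = min over k of (A[0][0] + B[0][1] = 5 + -2 = 3, A[0][1] + B[1][1] = -2 + 9 = 7, A[0][2] + B[2][1] = 10 + 3 = 13) = 3 (attained at k = 0)
  C[0][2] = min over k of (A[0][0] + B[0][2] = 5 + 6 = 11, A[0][1] + B[1][2] = -2 + -2 = -4, A[0][2] + B[2][2] = 10 + 8 = 18) = -4 (attained at k = 1)
  C[1][0] = min over k of (A[1][0] + B[0][0] = 5 + 7 = 12, A[1][1] + B[1][0] = -2 + 1 = -1, A[1][2] + B[2][0] = 5 + -5 = 0) = -1 (attained at k = 1)
  C[1][1] = min over k of (A[1][0] + B[0][1] = 5 + -2 = 3, A[1][1] + B[1][1] = -2 + 9 = 7, A[1][2] + B[2][1] = 5 + 3 = 8) = 3 (attained at k = 0)
  C[1][2] = min over k of (A[1][0] + B[0][2] = 5 + 6 = 11, A[1][1] + B[1][2] = -2 + -2 = -4, A[1][2] + B[2][2] = 5 + 8 = 13) = -4 (attained at k = 1)
  C[2][0] = min over k of (A[2][0] + B[0][0] = -2 + 7 = 5, A[2][1] + B[1][0] = 3 + 1 = 4, A[2][2] + B[2][0] = 8 + -5 = 3) = 3 (attained at k = 2)
  C[2][1] = min over k of (A[2][0] + B[0][1] = -2 + -2 = -4, A[2][1] + B[1][1] = 3 + 9 = 12, A[2][2] + B[2][1] = 8 + 3 = 11) = -4 (attained at k = 0)
  C[2][2] = min over k of (A[2][0] + B[0][2] = -2 + 6 = 4, A[2][1] + B[1][2] = 3 + -2 = 1, A[2][2] + B[2][2] = 8 + 8 = 16) = 1 (attained at k = 1)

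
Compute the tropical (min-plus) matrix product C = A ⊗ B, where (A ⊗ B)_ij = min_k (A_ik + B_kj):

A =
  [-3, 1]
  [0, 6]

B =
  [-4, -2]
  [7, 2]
A ⊗ B =
  [-7, -5]
  [-4, -2]

Apply the min-plus product entry-by-entry:
  C[0][0] = min over k of (A[0][0] + B[0][0] = -3 + -4 = -7, A[0][1] + B[1][0] = 1 + 7 = 8) = -7 (attained at k = 0)
  C[0][1] = min over k of (A[0][0] + B[0][1] = -3 + -2 = -5, A[0][1] + B[1][1] = 1 + 2 = 3) = -5 (attained at k = 0)
  C[1][0] = min over k of (A[1][0] + B[0][0] = 0 + -4 = -4, A[1][1] + B[1][0] = 6 + 7 = 13) = -4 (attained at k = 0)
  C[1][1] = min over k of (A[1][0] + B[0][1] = 0 + -2 = -2, A[1][1] + B[1][1] = 6 + 2 = 8) = -2 (attained at k = 0)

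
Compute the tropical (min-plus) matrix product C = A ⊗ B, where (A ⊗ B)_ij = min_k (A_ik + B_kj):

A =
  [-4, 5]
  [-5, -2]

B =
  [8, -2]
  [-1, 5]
A ⊗ B =
  [4, -6]
  [-3, -7]

Apply the min-plus product entry-by-entry:
  C[0][0] = min over k of (A[0][0] + B[0][0] = -4 + 8 = 4, A[0][1] + B[1][0] = 5 + -1 = 4) = 4 (attained at k = 0)
  C[0][1] = min over k of (A[0][0] + B[0][1] = -4 + -2 = -6, A[0][1] + B[1][1] = 5 + 5 = 10) = -6 (attained at k = 0)
  C[1][0] = min over k of (A[1][0] + B[0][0] = -5 + 8 = 3, A[1][1] + B[1][0] = -2 + -1 = -3) = -3 (attained at k = 1)
  C[1][1] = min over k of (A[1][0] + B[0][1] = -5 + -2 = -7, A[1][1] + B[1][1] = -2 + 5 = 3) = -7 (attained at k = 0)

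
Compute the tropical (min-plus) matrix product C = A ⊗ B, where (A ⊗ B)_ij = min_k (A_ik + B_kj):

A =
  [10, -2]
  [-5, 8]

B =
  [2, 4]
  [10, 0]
A ⊗ B =
  [8, -2]
  [-3, -1]

Apply the min-plus product entry-by-entry:
  C[0][0] = min over k of (A[0][0] + B[0][0] = 10 + 2 = 12, A[0][1] + B[1][0] = -2 + 10 = 8) = 8 (attained at k = 1)
  C[0][1] = min over k of (A[0][0] + B[0][1] = 10 + 4 = 14, A[0][1] + B[1][1] = -2 + 0 = -2) = -2 (attained at k = 1)
  C[1][0] = min over k of (A[1][0] + B[0][0] = -5 + 2 = -3, A[1][1] + B[1][0] = 8 + 10 = 18) = -3 (attained at k = 0)
  C[1][1] = min over k of (A[1][0] + B[0][1] = -5 + 4 = -1, A[1][1] + B[1][1] = 8 + 0 = 8) = -1 (attained at k = 0)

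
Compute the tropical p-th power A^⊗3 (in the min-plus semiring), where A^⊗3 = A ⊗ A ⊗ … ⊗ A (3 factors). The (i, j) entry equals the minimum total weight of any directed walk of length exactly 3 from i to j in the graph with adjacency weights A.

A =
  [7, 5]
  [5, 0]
A^⊗3 =
  [10, 5]
  [5, 0]

Each entry (A^⊗3)_ij equals the minimum over all length-3 walks i = v_0 → v_1 → … → v_3 = j of Σ_t A[v_t][v_{t+1}]. For example, for (i, j) = (0, 1) we minimise over 4 possible intermediate vertex sequences; the minimum is 5, attained along the walk 0 → 1 → 1 → 1.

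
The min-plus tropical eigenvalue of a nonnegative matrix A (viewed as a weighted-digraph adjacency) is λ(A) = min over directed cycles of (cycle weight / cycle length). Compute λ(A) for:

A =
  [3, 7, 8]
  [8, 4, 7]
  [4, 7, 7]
λ(A) = 3

Enumerate directed cycles and compute their means (weight / length). Sample:
  cycle 0 → 0: weight = 3, length = 1, mean = 3/1 ≈ 3.000
  cycle 1 → 1: weight = 4, length = 1, mean = 4/1 ≈ 4.000
  cycle 2 → 2: weight = 7, length = 1, mean = 7/1 ≈ 7.000
  cycle 0 → 1 → 0: weight = 15, length = 2, mean = 15/2 ≈ 7.500
  cycle 0 → 2 → 0: weight = 12, length = 2, mean = 12/2 ≈ 6.000
  cycle 1 → 0 → 1: weight = 15, length = 2, mean = 15/2 ≈ 7.500
Minimum mean = 3.000, attained e.g. along the cycle 0 → 0 with weight 3 and length 1. So λ(A) = 3/1 = 3.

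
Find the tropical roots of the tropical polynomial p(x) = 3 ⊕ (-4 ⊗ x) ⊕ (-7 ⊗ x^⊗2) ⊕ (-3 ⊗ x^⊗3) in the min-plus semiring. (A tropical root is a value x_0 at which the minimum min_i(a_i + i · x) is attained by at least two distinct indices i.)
Roots: {-4, 3, 7}

Each tropical root is a break point of the lower envelope of the lines y = a_i + i · x (there are 4 lines, with slopes 0, 1, ..., 3). Only the lines that attain the minimum somewhere contribute to roots; other lines are dominated. Here the surviving (envelope) indices are i = 3, i = 2, i = 1, i = 0.
Intersections between consecutive envelope lines give the roots: for adjacent envelope indices i < j the intersection is x = (a_i − a_j) / (j − i). Reading off the sorted break points: {-4, 3, 7}.
Verification: at each break x_0, at least two indices attain the minimum of min_i(a_i + i · x_0).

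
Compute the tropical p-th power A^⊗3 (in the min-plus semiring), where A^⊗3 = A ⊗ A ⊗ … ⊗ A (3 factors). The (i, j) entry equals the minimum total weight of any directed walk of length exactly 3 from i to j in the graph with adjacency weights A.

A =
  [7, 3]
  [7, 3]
A^⊗3 =
  [13, 9]
  [13, 9]

Each entry (A^⊗3)_ij equals the minimum over all length-3 walks i = v_0 → v_1 → … → v_3 = j of Σ_t A[v_t][v_{t+1}]. For example, for (i, j) = (0, 1) we minimise over 4 possible intermediate vertex sequences; the minimum is 9, attained along the walk 0 → 1 → 1 → 1.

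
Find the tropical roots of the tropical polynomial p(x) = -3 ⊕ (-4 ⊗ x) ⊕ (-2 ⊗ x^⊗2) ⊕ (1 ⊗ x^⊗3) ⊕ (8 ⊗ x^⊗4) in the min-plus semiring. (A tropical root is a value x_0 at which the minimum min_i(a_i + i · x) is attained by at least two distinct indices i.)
Roots: {-7, -3, -2, 1}

Each tropical root is a break point of the lower envelope of the lines y = a_i + i · x (there are 5 lines, with slopes 0, 1, ..., 4). Only the lines that attain the minimum somewhere contribute to roots; other lines are dominated. Here the surviving (envelope) indices are i = 4, i = 3, i = 2, i = 1, i = 0.
Intersections between consecutive envelope lines give the roots: for adjacent envelope indices i < j the intersection is x = (a_i − a_j) / (j − i). Reading off the sorted break points: {-7, -3, -2, 1}.
Verification: at each break x_0, at least two indices attain the minimum of min_i(a_i + i · x_0).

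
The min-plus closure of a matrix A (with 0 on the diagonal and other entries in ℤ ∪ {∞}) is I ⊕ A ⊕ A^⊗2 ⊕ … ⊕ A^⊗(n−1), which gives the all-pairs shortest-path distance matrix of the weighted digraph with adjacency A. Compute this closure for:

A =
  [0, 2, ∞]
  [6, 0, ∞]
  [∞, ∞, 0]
Closure =
  [0, 2, ∞]
  [6, 0, ∞]
  [∞, ∞, 0]

This is the Floyd-Warshall all-pairs shortest-path computation. For each intermediate vertex k = 0, 1, …, 2, update dist[i][j] ← min(dist[i][j], dist[i][k] + dist[k][j]). The final matrix gives, for each (i, j), the minimum total weight of any directed path from i to j (possibly empty when i = j).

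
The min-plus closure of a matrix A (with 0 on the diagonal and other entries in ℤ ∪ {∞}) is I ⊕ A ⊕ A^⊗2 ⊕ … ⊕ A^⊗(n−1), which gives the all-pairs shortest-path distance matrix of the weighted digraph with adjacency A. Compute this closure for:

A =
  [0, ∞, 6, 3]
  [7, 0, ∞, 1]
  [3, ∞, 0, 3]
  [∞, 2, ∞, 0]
Closure =
  [0, 5, 6, 3]
  [7, 0, 13, 1]
  [3, 5, 0, 3]
  [9, 2, 15, 0]

This is the Floyd-Warshall all-pairs shortest-path computation. For each intermediate vertex k = 0, 1, …, 3, update dist[i][j] ← min(dist[i][j], dist[i][k] + dist[k][j]). The final matrix gives, for each (i, j), the minimum total weight of any directed path from i to j (possibly empty when i = j).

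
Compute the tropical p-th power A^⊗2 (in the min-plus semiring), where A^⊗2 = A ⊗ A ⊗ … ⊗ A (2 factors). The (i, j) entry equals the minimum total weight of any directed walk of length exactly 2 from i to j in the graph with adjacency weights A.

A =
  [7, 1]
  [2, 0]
A^⊗2 =
  [3, 1]
  [2, 0]

Each entry (A^⊗2)_ij equals the minimum over all length-2 walks i = v_0 → v_1 → … → v_2 = j of Σ_t A[v_t][v_{t+1}]. For example, for (i, j) = (0, 1) we minimise over 2 possible intermediate vertex sequences; the minimum is 1, attained along the walk 0 → 1 → 1.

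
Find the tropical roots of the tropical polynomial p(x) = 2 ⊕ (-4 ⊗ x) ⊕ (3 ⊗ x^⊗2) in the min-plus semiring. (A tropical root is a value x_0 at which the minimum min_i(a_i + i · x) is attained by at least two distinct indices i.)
Roots: {-7, 6}

Each tropical root is a break point of the lower envelope of the lines y = a_i + i · x (there are 3 lines, with slopes 0, 1, ..., 2). Only the lines that attain the minimum somewhere contribute to roots; other lines are dominated. Here the surviving (envelope) indices are i = 2, i = 1, i = 0.
Intersections between consecutive envelope lines give the roots: for adjacent envelope indices i < j the intersection is x = (a_i − a_j) / (j − i). Reading off the sorted break points: {-7, 6}.
Verification: at each break x_0, at least two indices attain the minimum of min_i(a_i + i · x_0).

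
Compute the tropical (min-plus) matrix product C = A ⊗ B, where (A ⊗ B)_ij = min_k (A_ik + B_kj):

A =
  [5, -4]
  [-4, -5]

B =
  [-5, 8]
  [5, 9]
A ⊗ B =
  [0, 5]
  [-9, 4]

Apply the min-plus product entry-by-entry:
  C[0][0] = min over k of (A[0][0] + B[0][0] = 5 + -5 = 0, A[0][1] + B[1][0] = -4 + 5 = 1) = 0 (attained at k = 0)
  C[0][1] = min over k of (A[0][0] + B[0][1] = 5 + 8 = 13, A[0][1] + B[1][1] = -4 + 9 = 5) = 5 (attained at k = 1)
  C[1][0] = min over k of (A[1][0] + B[0][0] = -4 + -5 = -9, A[1][1] + B[1][0] = -5 + 5 = 0) = -9 (attained at k = 0)
  C[1][1] = min over k of (A[1][0] + B[0][1] = -4 + 8 = 4, A[1][1] + B[1][1] = -5 + 9 = 4) = 4 (attained at k = 0)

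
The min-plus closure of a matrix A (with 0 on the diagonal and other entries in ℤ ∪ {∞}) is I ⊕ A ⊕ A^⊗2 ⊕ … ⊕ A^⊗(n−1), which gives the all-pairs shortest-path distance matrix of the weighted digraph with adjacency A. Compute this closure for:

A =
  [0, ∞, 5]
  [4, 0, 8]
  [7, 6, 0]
Closure =
  [0, 11, 5]
  [4, 0, 8]
  [7, 6, 0]

This is the Floyd-Warshall all-pairs shortest-path computation. For each intermediate vertex k = 0, 1, …, 2, update dist[i][j] ← min(dist[i][j], dist[i][k] + dist[k][j]). The final matrix gives, for each (i, j), the minimum total weight of any directed path from i to j (possibly empty when i = j).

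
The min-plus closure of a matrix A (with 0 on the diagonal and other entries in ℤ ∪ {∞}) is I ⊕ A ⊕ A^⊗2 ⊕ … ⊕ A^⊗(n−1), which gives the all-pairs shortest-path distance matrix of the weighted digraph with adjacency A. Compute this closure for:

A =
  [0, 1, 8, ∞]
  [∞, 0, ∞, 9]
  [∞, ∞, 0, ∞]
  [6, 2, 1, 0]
Closure =
  [0, 1, 8, 10]
  [15, 0, 10, 9]
  [∞, ∞, 0, ∞]
  [6, 2, 1, 0]

This is the Floyd-Warshall all-pairs shortest-path computation. For each intermediate vertex k = 0, 1, …, 3, update dist[i][j] ← min(dist[i][j], dist[i][k] + dist[k][j]). The final matrix gives, for each (i, j), the minimum total weight of any directed path from i to j (possibly empty when i = j).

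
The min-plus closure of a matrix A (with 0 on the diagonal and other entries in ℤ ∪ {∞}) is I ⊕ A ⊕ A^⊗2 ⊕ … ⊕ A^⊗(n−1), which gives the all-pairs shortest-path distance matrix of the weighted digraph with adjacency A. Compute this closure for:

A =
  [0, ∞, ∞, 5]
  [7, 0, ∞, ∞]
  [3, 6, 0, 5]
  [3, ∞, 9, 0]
Closure =
  [0, 20, 14, 5]
  [7, 0, 21, 12]
  [3, 6, 0, 5]
  [3, 15, 9, 0]

This is the Floyd-Warshall all-pairs shortest-path computation. For each intermediate vertex k = 0, 1, …, 3, update dist[i][j] ← min(dist[i][j], dist[i][k] + dist[k][j]). The final matrix gives, for each (i, j), the minimum total weight of any directed path from i to j (possibly empty when i = j).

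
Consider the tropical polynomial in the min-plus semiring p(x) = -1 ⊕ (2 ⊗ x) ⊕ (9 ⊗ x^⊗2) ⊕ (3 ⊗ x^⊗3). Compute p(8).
p(8) = -1

A tropical monomial a ⊗ x^⊗i evaluates to a + i · x. Evaluating each term at x = 8:
  Term 0 contributes -1 + 0 · 8 = -1
  Term 1 contributes 2 + 1 · 8 = 10
  Term 2 contributes 9 + 2 · 8 = 25
  Term 3 contributes 3 + 3 · 8 = 27
p(8) = ⊕ of these = min[-1, 10, 25, 27] = -1.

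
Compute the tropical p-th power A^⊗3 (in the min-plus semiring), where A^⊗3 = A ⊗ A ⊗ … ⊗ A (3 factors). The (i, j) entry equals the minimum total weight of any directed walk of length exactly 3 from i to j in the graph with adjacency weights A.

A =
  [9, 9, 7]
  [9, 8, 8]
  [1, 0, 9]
A^⊗3 =
  [16, 15, 15]
  [17, 16, 16]
  [9, 8, 16]

Each entry (A^⊗3)_ij equals the minimum over all length-3 walks i = v_0 → v_1 → … → v_3 = j of Σ_t A[v_t][v_{t+1}]. For example, for (i, j) = (0, 2) we minimise over 9 possible intermediate vertex sequences; the minimum is 15, attained along the walk 0 → 2 → 0 → 2.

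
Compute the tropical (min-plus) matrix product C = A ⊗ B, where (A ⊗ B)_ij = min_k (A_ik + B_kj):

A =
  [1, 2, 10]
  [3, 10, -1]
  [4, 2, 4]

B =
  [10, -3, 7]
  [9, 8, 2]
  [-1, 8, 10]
A ⊗ B =
  [9, -2, 4]
  [-2, 0, 9]
  [3, 1, 4]

Apply the min-plus product entry-by-entry:
  C[0][0] = min over k of (A[0][0] + B[0][0] = 1 + 10 = 11, A[0][1] + B[1][0] = 2 + 9 = 11, A[0][2] + B[2][0] = 10 + -1 = 9) = 9 (attained at k = 2)
  C[0][1] = min over k of (A[0][0] + B[0][1] = 1 + -3 = -2, A[0][1] + B[1][1] = 2 + 8 = 10, A[0][2] + B[2][1] = 10 + 8 = 18) = -2 (attained at k = 0)
  C[0][2] = min over k of (A[0][0] + B[0][2] = 1 + 7 = 8, A[0][1] + B[1][2] = 2 + 2 = 4, A[0][2] + B[2][2] = 10 + 10 = 20) = 4 (attained at k = 1)
  C[1][0] = min over k of (A[1][0] + B[0][0] = 3 + 10 = 13, A[1][1] + B[1][0] = 10 + 9 = 19, A[1][2] + B[2][0] = -1 + -1 = -2) = -2 (attained at k = 2)
  C[1][1] = min over k of (A[1][0] + B[0][1] = 3 + -3 = 0, A[1][1] + B[1][1] = 10 + 8 = 18, A[1][2] + B[2][1] = -1 + 8 = 7) = 0 (attained at k = 0)
  C[1][2] = min over k of (A[1][0] + B[0][2] = 3 + 7 = 10, A[1][1] + B[1][2] = 10 + 2 = 12, A[1][2] + B[2][2] = -1 + 10 = 9) = 9 (attained at k = 2)
  C[2][0] = min over k of (A[2][0] + B[0][0] = 4 + 10 = 14, A[2][1] + B[1][0] = 2 + 9 = 11, A[2][2] + B[2][0] = 4 + -1 = 3) = 3 (attained at k = 2)
  C[2][1] = min over k of (A[2][0] + B[0][1] = 4 + -3 = 1, A[2][1] + B[1][1] = 2 + 8 = 10, A[2][2] + B[2][1] = 4 + 8 = 12) = 1 (attained at k = 0)
  C[2][2] = min over k of (A[2][0] + B[0][2] = 4 + 7 = 11, A[2][1] + B[1][2] = 2 + 2 = 4, A[2][2] + B[2][2] = 4 + 10 = 14) = 4 (attained at k = 1)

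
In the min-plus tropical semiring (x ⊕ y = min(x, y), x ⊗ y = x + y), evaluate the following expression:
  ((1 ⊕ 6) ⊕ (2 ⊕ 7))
((1 ⊕ 6) ⊕ (2 ⊕ 7)) = 1

Expand innermost to outermost. Recall ⊕ takes the minimum of its arguments and ⊗ takes their sum. Working out the expression ((1 ⊕ 6) ⊕ (2 ⊕ 7)) gives 1.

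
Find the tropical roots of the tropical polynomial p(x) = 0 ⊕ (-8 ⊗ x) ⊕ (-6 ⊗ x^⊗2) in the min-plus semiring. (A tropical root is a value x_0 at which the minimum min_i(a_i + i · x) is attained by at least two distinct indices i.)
Roots: {-2, 8}

Each tropical root is a break point of the lower envelope of the lines y = a_i + i · x (there are 3 lines, with slopes 0, 1, ..., 2). Only the lines that attain the minimum somewhere contribute to roots; other lines are dominated. Here the surviving (envelope) indices are i = 2, i = 1, i = 0.
Intersections between consecutive envelope lines give the roots: for adjacent envelope indices i < j the intersection is x = (a_i − a_j) / (j − i). Reading off the sorted break points: {-2, 8}.
Verification: at each break x_0, at least two indices attain the minimum of min_i(a_i + i · x_0).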